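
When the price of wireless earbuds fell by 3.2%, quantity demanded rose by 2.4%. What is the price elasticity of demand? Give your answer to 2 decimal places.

-0.75

ε = %ΔQ / %ΔP = (2.4)/(-3.2) = -0.750.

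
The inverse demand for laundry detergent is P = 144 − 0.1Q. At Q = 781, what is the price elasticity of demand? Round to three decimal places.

-0.844

At Q = 781, P = 144 − 0.1(781) = 65.90.
dP/dQ = −0.1, so dQ/dP = 1/(−0.1) = -10.000.
ε = (dQ/dP)(P/Q) = (-10.000)(65.90/781).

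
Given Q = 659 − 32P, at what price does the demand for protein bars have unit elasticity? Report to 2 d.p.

For linear demand Q = a − bP, ε = −bP/(a − bP). |ε| = 1 when bP = a − bP, i.e. P = a/(2b).
P = 659/(2·32) = 659/64 = 10.2969.

10.30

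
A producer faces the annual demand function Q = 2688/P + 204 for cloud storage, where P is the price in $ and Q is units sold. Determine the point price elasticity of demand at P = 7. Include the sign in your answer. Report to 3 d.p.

-0.653

At P = 7, Q = 588.
dQ/dP = −2688/P² = -54.857.
ε = (dQ/dP)(P/Q) = (-54.857)(7/588).
|ε| < 1, so demand is inelastic at this price.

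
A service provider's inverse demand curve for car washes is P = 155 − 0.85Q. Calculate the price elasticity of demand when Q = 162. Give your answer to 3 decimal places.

-0.126

At Q = 162, P = 155 − 0.85(162) = 17.30.
dP/dQ = −0.85, so dQ/dP = 1/(−0.85) = -1.176.
ε = (dQ/dP)(P/Q) = (-1.176)(17.30/162).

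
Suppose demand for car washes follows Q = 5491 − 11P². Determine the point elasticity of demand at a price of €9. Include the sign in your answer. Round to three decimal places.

-0.387

At P = 9, Q = 4600.
dQ/dP = −22P = -198.
ε = (dQ/dP)(P/Q) = (-198)(9/4600).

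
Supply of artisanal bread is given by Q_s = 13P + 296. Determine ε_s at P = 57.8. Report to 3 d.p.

0.717

At P = 57.8, Q_s = 1047.40.
dQ_s/dP = 13.
ε_s = (dQ_s/dP)(P/Q_s) = (13)(57.8/1047.40).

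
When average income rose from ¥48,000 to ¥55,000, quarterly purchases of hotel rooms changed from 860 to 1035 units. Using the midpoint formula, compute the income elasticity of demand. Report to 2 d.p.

ΔQ = 175, ΔI = 7000. Midpoints: Ī = 51,500, Q̄ = 947.5.
ε_I = (ΔQ/ΔI)(Ī/Q̄) = (175/7000)(51500/947.5).
ε_I > 0, so the good is normal.

1.36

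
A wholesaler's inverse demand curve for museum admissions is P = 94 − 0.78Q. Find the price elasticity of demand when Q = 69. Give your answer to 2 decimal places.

At Q = 69, P = 94 − 0.78(69) = 40.18.
dP/dQ = −0.78, so dQ/dP = 1/(−0.78) = -1.282.
ε = (dQ/dP)(P/Q) = (-1.282)(40.18/69).

-0.75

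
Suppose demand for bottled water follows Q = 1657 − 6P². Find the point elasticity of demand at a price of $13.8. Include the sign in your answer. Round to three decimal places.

At P = 13.8, Q = 514.360.
dQ/dP = −12P = -165.600.
ε = (dQ/dP)(P/Q) = (-165.600)(13.8/514.360).

-4.443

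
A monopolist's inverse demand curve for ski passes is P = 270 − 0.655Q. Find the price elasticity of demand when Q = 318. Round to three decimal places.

At Q = 318, P = 270 − 0.655(318) = 61.71.
dP/dQ = −0.655, so dQ/dP = 1/(−0.655) = -1.527.
ε = (dQ/dP)(P/Q) = (-1.527)(61.71/318).

-0.296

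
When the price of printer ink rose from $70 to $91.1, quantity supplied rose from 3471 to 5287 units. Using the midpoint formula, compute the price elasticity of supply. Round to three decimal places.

1.583

ΔQ = 5287 − 3471 = 1816; ΔP = 91.1 − 70 = 21.1.
Midpoints: P̄ = 80.55, Q̄ = 4379.0.
ε_s = (ΔQ/ΔP)(P̄/Q̄) = (1816/21.1)(80.55/4379.0).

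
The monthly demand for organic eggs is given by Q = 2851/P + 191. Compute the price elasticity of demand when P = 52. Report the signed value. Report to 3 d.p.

-0.223

At P = 52, Q = 245.827.
dQ/dP = −2851/P² = -1.054.
ε = (dQ/dP)(P/Q) = (-1.054)(52/245.827).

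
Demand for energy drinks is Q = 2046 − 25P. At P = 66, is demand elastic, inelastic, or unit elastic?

Q = 396, dQ/dP = -25.
ε = (dQ/dP)(P/Q) ≈ -4.167.
|ε| = 4.17 > 1.

elastic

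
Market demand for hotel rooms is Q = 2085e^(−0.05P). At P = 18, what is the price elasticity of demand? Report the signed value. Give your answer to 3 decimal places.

At P = 18, Q = 847.698.
dQ/dP = −0.05·2085e^(−0.05P) = −0.05Q = -42.385.
ε = (dQ/dP)(P/Q) = (-42.385)(18/847.698).

-0.900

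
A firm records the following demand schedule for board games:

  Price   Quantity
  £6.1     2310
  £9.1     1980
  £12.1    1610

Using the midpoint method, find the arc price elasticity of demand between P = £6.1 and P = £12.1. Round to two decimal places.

-0.54

At P = 6.1, Q = 2310; at P = 12.1, Q = 1610.
ΔQ = -700, ΔP = 6.0. Midpoints: P̄ = 9.10, Q̄ = 1960.0.
ε = (ΔQ/ΔP)(P̄/Q̄) = (-700/6.0)(9.10/1960.0).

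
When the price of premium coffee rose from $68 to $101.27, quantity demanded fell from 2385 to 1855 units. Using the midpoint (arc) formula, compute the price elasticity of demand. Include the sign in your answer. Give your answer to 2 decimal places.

ΔQ = 1855 − 2385 = -530; ΔP = 101.27 − 68 = 33.27.
Midpoints: P̄ = 84.63, Q̄ = 2120.0.
ε = (ΔQ/ΔP)(P̄/Q̄) = (-530/33.27)(84.63/2120.0).

-0.64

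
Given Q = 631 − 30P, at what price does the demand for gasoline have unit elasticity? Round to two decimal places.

10.52

For linear demand Q = a − bP, ε = −bP/(a − bP). |ε| = 1 when bP = a − bP, i.e. P = a/(2b).
P = 631/(2·30) = 631/60 = 10.5167.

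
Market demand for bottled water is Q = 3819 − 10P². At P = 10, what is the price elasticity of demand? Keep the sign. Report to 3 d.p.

At P = 10, Q = 2819.
dQ/dP = −20P = -200.
ε = (dQ/dP)(P/Q) = (-200)(10/2819).
|ε| < 1, so demand is inelastic at this price.

-0.709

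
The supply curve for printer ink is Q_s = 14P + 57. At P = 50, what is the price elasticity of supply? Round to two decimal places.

0.92

At P = 50, Q_s = 757.
dQ_s/dP = 14.
ε_s = (dQ_s/dP)(P/Q_s) = (14)(50/757).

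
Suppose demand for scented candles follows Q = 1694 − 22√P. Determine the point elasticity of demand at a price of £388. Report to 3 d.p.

-0.172

At P = 388, Q = 1260.650.
dQ/dP = −22/(2√P) = -0.558.
ε = (dQ/dP)(P/Q) = (-0.558)(388/1260.650).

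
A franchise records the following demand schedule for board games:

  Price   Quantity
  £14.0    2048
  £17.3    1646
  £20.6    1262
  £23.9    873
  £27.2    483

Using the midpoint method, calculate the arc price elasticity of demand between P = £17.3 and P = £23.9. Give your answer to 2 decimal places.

-1.92

At P = 17.3, Q = 1646; at P = 23.9, Q = 873.
ΔQ = -773, ΔP = 6.6. Midpoints: P̄ = 20.60, Q̄ = 1259.5.
ε = (ΔQ/ΔP)(P̄/Q̄) = (-773/6.6)(20.60/1259.5).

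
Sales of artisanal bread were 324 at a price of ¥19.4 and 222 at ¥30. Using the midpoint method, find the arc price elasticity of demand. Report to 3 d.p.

-0.871

ΔQ = 222 − 324 = -102; ΔP = 30 − 19.4 = 10.6.
Midpoints: P̄ = 24.70, Q̄ = 273.0.
ε = (ΔQ/ΔP)(P̄/Q̄) = (-102/10.6)(24.70/273.0).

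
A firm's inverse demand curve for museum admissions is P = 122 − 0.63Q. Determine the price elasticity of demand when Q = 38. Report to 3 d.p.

-4.096

At Q = 38, P = 122 − 0.63(38) = 98.06.
dP/dQ = −0.63, so dQ/dP = 1/(−0.63) = -1.587.
ε = (dQ/dP)(P/Q) = (-1.587)(98.06/38).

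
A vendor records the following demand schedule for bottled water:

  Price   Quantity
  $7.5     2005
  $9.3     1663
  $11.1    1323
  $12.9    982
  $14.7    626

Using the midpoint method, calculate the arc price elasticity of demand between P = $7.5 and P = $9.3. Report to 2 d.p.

At P = 7.5, Q = 2005; at P = 9.3, Q = 1663.
ΔQ = -342, ΔP = 1.8. Midpoints: P̄ = 8.40, Q̄ = 1834.0.
ε = (ΔQ/ΔP)(P̄/Q̄) = (-342/1.8)(8.40/1834.0).

-0.87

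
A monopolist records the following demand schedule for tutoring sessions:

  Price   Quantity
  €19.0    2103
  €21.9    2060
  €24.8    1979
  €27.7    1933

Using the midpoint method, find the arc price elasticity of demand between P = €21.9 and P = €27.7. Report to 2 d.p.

At P = 21.9, Q = 2060; at P = 27.7, Q = 1933.
ΔQ = -127, ΔP = 5.8. Midpoints: P̄ = 24.80, Q̄ = 1996.5.
ε = (ΔQ/ΔP)(P̄/Q̄) = (-127/5.8)(24.80/1996.5).

-0.27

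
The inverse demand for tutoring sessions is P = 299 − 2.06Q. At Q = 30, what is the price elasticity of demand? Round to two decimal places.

-3.84

At Q = 30, P = 299 − 2.06(30) = 237.20.
dP/dQ = −2.06, so dQ/dP = 1/(−2.06) = -0.485.
ε = (dQ/dP)(P/Q) = (-0.485)(237.20/30).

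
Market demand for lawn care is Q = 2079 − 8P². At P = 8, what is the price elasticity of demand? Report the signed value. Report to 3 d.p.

-0.653

At P = 8, Q = 1567.
dQ/dP = −16P = -128.
ε = (dQ/dP)(P/Q) = (-128)(8/1567).
|ε| < 1, so demand is inelastic at this price.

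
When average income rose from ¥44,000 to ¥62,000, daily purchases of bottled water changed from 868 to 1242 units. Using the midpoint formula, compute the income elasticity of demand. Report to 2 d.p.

1.04

ΔQ = 374, ΔI = 18000. Midpoints: Ī = 53,000, Q̄ = 1055.0.
ε_I = (ΔQ/ΔI)(Ī/Q̄) = (374/18000)(53000/1055.0).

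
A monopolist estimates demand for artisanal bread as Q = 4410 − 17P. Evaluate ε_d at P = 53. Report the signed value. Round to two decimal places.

At P = 53, Q = 3509.
dQ/dP = −17.
ε = (dQ/dP)(P/Q) = (-17)(53/3509).

-0.26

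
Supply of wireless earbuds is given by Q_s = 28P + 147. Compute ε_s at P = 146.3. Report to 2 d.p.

0.97

At P = 146.3, Q_s = 4243.40.
dQ_s/dP = 28.
ε_s = (dQ_s/dP)(P/Q_s) = (28)(146.3/4243.40).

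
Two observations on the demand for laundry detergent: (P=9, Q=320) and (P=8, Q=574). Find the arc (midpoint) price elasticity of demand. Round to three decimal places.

ΔQ = 574 − 320 = 254; ΔP = 8 − 9 = -1.
Midpoints: P̄ = 8.50, Q̄ = 447.0.
ε = (ΔQ/ΔP)(P̄/Q̄) = (254/-1)(8.50/447.0).

-4.830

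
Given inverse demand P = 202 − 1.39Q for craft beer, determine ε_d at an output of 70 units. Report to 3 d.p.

-1.076

At Q = 70, P = 202 − 1.39(70) = 104.70.
dP/dQ = −1.39, so dQ/dP = 1/(−1.39) = -0.719.
ε = (dQ/dP)(P/Q) = (-0.719)(104.70/70).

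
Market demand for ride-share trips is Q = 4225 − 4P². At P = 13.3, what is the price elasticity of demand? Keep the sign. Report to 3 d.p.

At P = 13.3, Q = 3517.440.
dQ/dP = −8P = -106.400.
ε = (dQ/dP)(P/Q) = (-106.400)(13.3/3517.440).

-0.402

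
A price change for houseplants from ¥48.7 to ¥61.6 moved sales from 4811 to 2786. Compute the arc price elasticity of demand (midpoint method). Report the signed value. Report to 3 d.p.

ΔQ = 2786 − 4811 = -2025; ΔP = 61.6 − 48.7 = 12.9.
Midpoints: P̄ = 55.15, Q̄ = 3798.5.
ε = (ΔQ/ΔP)(P̄/Q̄) = (-2025/12.9)(55.15/3798.5).

-2.279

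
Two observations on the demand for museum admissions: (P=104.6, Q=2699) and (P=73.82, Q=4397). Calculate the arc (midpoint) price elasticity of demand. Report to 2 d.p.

ΔQ = 4397 − 2699 = 1698; ΔP = 73.82 − 104.6 = -30.78.
Midpoints: P̄ = 89.21, Q̄ = 3548.0.
ε = (ΔQ/ΔP)(P̄/Q̄) = (1698/-30.78)(89.21/3548.0).

-1.39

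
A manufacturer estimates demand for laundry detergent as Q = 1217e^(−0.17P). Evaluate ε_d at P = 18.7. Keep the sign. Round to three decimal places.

-3.179

At P = 18.7, Q = 50.660.
dQ/dP = −0.17·1217e^(−0.17P) = −0.17Q = -8.612.
ε = (dQ/dP)(P/Q) = (-8.612)(18.7/50.660).
|ε| > 1, so demand is elastic at this price.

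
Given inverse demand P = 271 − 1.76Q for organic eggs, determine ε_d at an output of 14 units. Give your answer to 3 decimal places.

-9.998

At Q = 14, P = 271 − 1.76(14) = 246.36.
dP/dQ = −1.76, so dQ/dP = 1/(−1.76) = -0.568.
ε = (dQ/dP)(P/Q) = (-0.568)(246.36/14).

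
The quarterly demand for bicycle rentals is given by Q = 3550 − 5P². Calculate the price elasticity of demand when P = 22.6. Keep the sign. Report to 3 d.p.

-5.127

At P = 22.6, Q = 996.200.
dQ/dP = −10P = -226.
ε = (dQ/dP)(P/Q) = (-226)(22.6/996.200).
|ε| > 1, so demand is elastic at this price.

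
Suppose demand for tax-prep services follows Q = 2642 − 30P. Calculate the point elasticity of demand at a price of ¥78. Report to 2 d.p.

At P = 78, Q = 302.
dQ/dP = −30.
ε = (dQ/dP)(P/Q) = (-30)(78/302).

-7.75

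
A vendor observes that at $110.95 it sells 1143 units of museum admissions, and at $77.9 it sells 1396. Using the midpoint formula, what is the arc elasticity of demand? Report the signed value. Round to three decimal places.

ΔQ = 1396 − 1143 = 253; ΔP = 77.9 − 110.95 = -33.05.
Midpoints: P̄ = 94.43, Q̄ = 1269.5.
ε = (ΔQ/ΔP)(P̄/Q̄) = (253/-33.05)(94.43/1269.5).

-0.569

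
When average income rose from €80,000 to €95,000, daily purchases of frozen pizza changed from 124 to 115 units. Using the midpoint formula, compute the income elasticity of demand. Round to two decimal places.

-0.44

ΔQ = -9, ΔI = 15000. Midpoints: Ī = 87,500, Q̄ = 119.5.
ε_I = (ΔQ/ΔI)(Ī/Q̄) = (-9/15000)(87500/119.5).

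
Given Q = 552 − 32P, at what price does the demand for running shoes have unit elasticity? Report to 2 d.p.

8.63

For linear demand Q = a − bP, ε = −bP/(a − bP). |ε| = 1 when bP = a − bP, i.e. P = a/(2b).
P = 552/(2·32) = 552/64 = 8.6250.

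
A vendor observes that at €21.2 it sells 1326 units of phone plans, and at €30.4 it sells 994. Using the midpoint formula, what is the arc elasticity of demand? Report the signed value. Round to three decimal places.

ΔQ = 994 − 1326 = -332; ΔP = 30.4 − 21.2 = 9.2.
Midpoints: P̄ = 25.80, Q̄ = 1160.0.
ε = (ΔQ/ΔP)(P̄/Q̄) = (-332/9.2)(25.80/1160.0).

-0.803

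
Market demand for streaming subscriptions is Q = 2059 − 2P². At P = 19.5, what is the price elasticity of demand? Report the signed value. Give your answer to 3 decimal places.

At P = 19.5, Q = 1298.500.
dQ/dP = −4P = -78.
ε = (dQ/dP)(P/Q) = (-78)(19.5/1298.500).

-1.171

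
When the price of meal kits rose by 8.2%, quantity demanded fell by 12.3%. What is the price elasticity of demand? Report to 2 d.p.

ε = %ΔQ / %ΔP = (-12.3)/(8.2) = -1.500.

-1.50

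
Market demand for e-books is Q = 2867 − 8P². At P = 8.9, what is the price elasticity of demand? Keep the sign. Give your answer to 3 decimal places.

-0.567

At P = 8.9, Q = 2233.320.
dQ/dP = −16P = -142.400.
ε = (dQ/dP)(P/Q) = (-142.400)(8.9/2233.320).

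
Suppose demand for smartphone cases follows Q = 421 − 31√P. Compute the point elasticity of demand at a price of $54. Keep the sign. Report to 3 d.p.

-0.590

At P = 54, Q = 193.197.
dQ/dP = −31/(2√P) = -2.109.
ε = (dQ/dP)(P/Q) = (-2.109)(54/193.197).
|ε| < 1, so demand is inelastic at this price.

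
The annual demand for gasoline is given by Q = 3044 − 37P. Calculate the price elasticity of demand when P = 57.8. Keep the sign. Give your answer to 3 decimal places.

-2.362

At P = 57.8, Q = 905.400.
dQ/dP = −37.
ε = (dQ/dP)(P/Q) = (-37)(57.8/905.400).
|ε| > 1, so demand is elastic at this price.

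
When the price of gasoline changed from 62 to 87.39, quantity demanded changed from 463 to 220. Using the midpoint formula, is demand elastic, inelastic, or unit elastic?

elastic

Arc ε ≈ -2.093.
|ε| = 2.09 > 1.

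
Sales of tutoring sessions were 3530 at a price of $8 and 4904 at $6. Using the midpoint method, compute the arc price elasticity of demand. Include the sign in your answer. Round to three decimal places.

-1.140

ΔQ = 4904 − 3530 = 1374; ΔP = 6 − 8 = -2.
Midpoints: P̄ = 7.00, Q̄ = 4217.0.
ε = (ΔQ/ΔP)(P̄/Q̄) = (1374/-2)(7.00/4217.0).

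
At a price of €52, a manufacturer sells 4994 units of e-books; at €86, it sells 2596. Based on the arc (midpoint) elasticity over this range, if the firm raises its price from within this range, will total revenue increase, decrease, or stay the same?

decrease

Arc ε = (-2398/34)(69.00/3795.0) ≈ -1.282.
|ε| = 1.28 > 1, so demand is elastic. A price rise therefore reduces total revenue.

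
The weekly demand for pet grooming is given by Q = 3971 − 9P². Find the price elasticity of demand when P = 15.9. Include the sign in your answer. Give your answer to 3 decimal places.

At P = 15.9, Q = 1695.710.
dQ/dP = −18P = -286.200.
ε = (dQ/dP)(P/Q) = (-286.200)(15.9/1695.710).
|ε| > 1, so demand is elastic at this price.

-2.684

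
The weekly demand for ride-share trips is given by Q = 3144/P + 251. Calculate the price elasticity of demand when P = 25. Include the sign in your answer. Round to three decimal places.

-0.334

At P = 25, Q = 376.760.
dQ/dP = −3144/P² = -5.030.
ε = (dQ/dP)(P/Q) = (-5.030)(25/376.760).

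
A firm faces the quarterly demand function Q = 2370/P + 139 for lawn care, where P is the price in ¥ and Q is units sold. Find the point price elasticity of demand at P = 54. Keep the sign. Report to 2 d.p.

At P = 54, Q = 182.889.
dQ/dP = −2370/P² = -0.813.
ε = (dQ/dP)(P/Q) = (-0.813)(54/182.889).
|ε| < 1, so demand is inelastic at this price.

-0.24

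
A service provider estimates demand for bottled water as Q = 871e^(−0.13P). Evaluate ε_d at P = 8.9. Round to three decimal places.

At P = 8.9, Q = 273.867.
dQ/dP = −0.13·871e^(−0.13P) = −0.13Q = -35.603.
ε = (dQ/dP)(P/Q) = (-35.603)(8.9/273.867).

-1.157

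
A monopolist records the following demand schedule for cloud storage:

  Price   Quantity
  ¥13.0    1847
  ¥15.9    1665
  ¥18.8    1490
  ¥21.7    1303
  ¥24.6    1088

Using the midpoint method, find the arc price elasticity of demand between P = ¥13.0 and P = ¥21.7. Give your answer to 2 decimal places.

-0.69

At P = 13.0, Q = 1847; at P = 21.7, Q = 1303.
ΔQ = -544, ΔP = 8.7. Midpoints: P̄ = 17.35, Q̄ = 1575.0.
ε = (ΔQ/ΔP)(P̄/Q̄) = (-544/8.7)(17.35/1575.0).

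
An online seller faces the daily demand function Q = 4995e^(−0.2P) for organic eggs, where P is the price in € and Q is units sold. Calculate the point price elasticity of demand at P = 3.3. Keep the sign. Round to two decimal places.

-0.66

At P = 3.3, Q = 2581.672.
dQ/dP = −0.2·4995e^(−0.2P) = −0.2Q = -516.334.
ε = (dQ/dP)(P/Q) = (-516.334)(3.3/2581.672).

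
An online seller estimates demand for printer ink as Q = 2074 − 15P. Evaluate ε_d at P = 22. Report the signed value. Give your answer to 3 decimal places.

-0.189

At P = 22, Q = 1744.
dQ/dP = −15.
ε = (dQ/dP)(P/Q) = (-15)(22/1744).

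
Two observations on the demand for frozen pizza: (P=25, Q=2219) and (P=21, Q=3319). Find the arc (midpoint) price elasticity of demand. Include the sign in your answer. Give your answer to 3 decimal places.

-2.284

ΔQ = 3319 − 2219 = 1100; ΔP = 21 − 25 = -4.
Midpoints: P̄ = 23.00, Q̄ = 2769.0.
ε = (ΔQ/ΔP)(P̄/Q̄) = (1100/-4)(23.00/2769.0).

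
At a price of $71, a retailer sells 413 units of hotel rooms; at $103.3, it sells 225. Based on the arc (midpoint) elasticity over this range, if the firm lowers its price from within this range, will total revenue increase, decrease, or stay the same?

increase

Arc ε = (-188/32.3)(87.15/319.0) ≈ -1.590.
|ε| = 1.59 > 1, so demand is elastic. A price cut therefore raises total revenue.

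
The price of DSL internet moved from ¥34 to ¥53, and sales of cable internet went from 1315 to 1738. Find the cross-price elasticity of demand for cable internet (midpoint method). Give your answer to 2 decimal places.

0.63

ΔQ_x = 1738 − 1315 = 423; ΔP_y = 53 − 34 = 19.
Midpoints: P̄_y = 43.50, Q̄_x = 1526.5.
ε_xy = (ΔQ_x/ΔP_y)(P̄_y/Q̄_x) = (423/19)(43.50/1526.5).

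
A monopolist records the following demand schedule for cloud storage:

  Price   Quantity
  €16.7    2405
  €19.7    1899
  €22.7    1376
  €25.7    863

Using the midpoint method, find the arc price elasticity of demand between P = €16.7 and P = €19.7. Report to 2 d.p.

-1.43

At P = 16.7, Q = 2405; at P = 19.7, Q = 1899.
ΔQ = -506, ΔP = 3.0. Midpoints: P̄ = 18.20, Q̄ = 2152.0.
ε = (ΔQ/ΔP)(P̄/Q̄) = (-506/3.0)(18.20/2152.0).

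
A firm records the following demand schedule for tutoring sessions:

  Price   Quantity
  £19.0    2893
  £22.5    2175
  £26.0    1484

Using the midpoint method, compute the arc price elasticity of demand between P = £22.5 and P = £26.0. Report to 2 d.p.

At P = 22.5, Q = 2175; at P = 26.0, Q = 1484.
ΔQ = -691, ΔP = 3.5. Midpoints: P̄ = 24.25, Q̄ = 1829.5.
ε = (ΔQ/ΔP)(P̄/Q̄) = (-691/3.5)(24.25/1829.5).

-2.62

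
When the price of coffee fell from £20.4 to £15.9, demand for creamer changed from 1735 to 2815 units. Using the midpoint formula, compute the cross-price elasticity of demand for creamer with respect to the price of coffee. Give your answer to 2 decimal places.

-1.91

ΔQ_x = 2815 − 1735 = 1080; ΔP_y = 15.9 − 20.4 = -4.5.
Midpoints: P̄_y = 18.15, Q̄_x = 2275.0.
ε_xy = (ΔQ_x/ΔP_y)(P̄_y/Q̄_x) = (1080/-4.5)(18.15/2275.0).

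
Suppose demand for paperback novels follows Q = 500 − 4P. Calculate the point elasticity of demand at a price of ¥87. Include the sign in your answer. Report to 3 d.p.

At P = 87, Q = 152.
dQ/dP = −4.
ε = (dQ/dP)(P/Q) = (-4)(87/152).

-2.289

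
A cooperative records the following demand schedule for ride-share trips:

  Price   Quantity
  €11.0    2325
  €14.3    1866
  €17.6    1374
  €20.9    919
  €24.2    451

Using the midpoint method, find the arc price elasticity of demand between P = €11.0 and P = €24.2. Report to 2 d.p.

At P = 11.0, Q = 2325; at P = 24.2, Q = 451.
ΔQ = -1874, ΔP = 13.2. Midpoints: P̄ = 17.60, Q̄ = 1388.0.
ε = (ΔQ/ΔP)(P̄/Q̄) = (-1874/13.2)(17.60/1388.0).

-1.80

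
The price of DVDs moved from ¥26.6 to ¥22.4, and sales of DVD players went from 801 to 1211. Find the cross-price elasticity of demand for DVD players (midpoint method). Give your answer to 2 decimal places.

-2.38

ΔQ_x = 1211 − 801 = 410; ΔP_y = 22.4 − 26.6 = -4.2.
Midpoints: P̄_y = 24.50, Q̄_x = 1006.0.
ε_xy = (ΔQ_x/ΔP_y)(P̄_y/Q̄_x) = (410/-4.2)(24.50/1006.0).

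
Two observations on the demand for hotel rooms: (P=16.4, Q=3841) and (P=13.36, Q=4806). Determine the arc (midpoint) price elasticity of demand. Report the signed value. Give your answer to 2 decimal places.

ΔQ = 4806 − 3841 = 965; ΔP = 13.36 − 16.4 = -3.04.
Midpoints: P̄ = 14.88, Q̄ = 4323.5.
ε = (ΔQ/ΔP)(P̄/Q̄) = (965/-3.04)(14.88/4323.5).

-1.09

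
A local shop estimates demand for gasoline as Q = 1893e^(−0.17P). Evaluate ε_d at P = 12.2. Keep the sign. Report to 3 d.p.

-2.074

At P = 12.2, Q = 237.916.
dQ/dP = −0.17·1893e^(−0.17P) = −0.17Q = -40.446.
ε = (dQ/dP)(P/Q) = (-40.446)(12.2/237.916).
|ε| > 1, so demand is elastic at this price.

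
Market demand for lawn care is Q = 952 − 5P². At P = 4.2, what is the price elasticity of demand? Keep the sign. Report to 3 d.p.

-0.204

At P = 4.2, Q = 863.800.
dQ/dP = −10P = -42.
ε = (dQ/dP)(P/Q) = (-42)(4.2/863.800).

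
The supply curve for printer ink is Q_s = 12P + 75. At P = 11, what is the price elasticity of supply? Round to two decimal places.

At P = 11, Q_s = 207.
dQ_s/dP = 12.
ε_s = (dQ_s/dP)(P/Q_s) = (12)(11/207).

0.64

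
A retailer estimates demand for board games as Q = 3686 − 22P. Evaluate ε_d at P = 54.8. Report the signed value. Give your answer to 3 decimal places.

At P = 54.8, Q = 2480.400.
dQ/dP = −22.
ε = (dQ/dP)(P/Q) = (-22)(54.8/2480.400).

-0.486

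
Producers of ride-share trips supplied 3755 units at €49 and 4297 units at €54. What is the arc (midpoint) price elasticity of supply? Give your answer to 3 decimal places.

1.387

ΔQ = 4297 − 3755 = 542; ΔP = 54 − 49 = 5.
Midpoints: P̄ = 51.50, Q̄ = 4026.0.
ε_s = (ΔQ/ΔP)(P̄/Q̄) = (542/5)(51.50/4026.0).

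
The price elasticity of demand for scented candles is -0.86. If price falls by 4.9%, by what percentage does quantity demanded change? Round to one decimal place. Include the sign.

%ΔQ ≈ ε × %ΔP = (-0.86)(-4.9%) = 4.21%.

4.2%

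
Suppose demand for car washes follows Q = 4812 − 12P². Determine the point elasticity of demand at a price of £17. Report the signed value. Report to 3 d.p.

At P = 17, Q = 1344.
dQ/dP = −24P = -408.
ε = (dQ/dP)(P/Q) = (-408)(17/1344).

-5.161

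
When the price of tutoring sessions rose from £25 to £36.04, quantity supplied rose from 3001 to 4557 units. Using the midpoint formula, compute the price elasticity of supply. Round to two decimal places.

1.14

ΔQ = 4557 − 3001 = 1556; ΔP = 36.04 − 25 = 11.04.
Midpoints: P̄ = 30.52, Q̄ = 3779.0.
ε_s = (ΔQ/ΔP)(P̄/Q̄) = (1556/11.04)(30.52/3779.0).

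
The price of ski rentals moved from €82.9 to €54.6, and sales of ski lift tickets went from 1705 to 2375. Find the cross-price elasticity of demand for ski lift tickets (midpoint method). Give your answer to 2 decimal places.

-0.80

ΔQ_x = 2375 − 1705 = 670; ΔP_y = 54.6 − 82.9 = -28.3.
Midpoints: P̄_y = 68.75, Q̄_x = 2040.0.
ε_xy = (ΔQ_x/ΔP_y)(P̄_y/Q̄_x) = (670/-28.3)(68.75/2040.0).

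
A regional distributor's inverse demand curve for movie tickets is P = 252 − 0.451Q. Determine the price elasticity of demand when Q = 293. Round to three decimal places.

At Q = 293, P = 252 − 0.451(293) = 119.86.
dP/dQ = −0.451, so dQ/dP = 1/(−0.451) = -2.217.
ε = (dQ/dP)(P/Q) = (-2.217)(119.86/293).

-0.907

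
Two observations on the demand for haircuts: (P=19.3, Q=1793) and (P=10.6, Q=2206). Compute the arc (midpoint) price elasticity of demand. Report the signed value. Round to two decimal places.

ΔQ = 2206 − 1793 = 413; ΔP = 10.6 − 19.3 = -8.7.
Midpoints: P̄ = 14.95, Q̄ = 1999.5.
ε = (ΔQ/ΔP)(P̄/Q̄) = (413/-8.7)(14.95/1999.5).

-0.35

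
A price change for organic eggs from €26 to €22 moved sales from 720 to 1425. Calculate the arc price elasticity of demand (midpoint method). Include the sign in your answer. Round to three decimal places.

ΔQ = 1425 − 720 = 705; ΔP = 22 − 26 = -4.
Midpoints: P̄ = 24.00, Q̄ = 1072.5.
ε = (ΔQ/ΔP)(P̄/Q̄) = (705/-4)(24.00/1072.5).

-3.944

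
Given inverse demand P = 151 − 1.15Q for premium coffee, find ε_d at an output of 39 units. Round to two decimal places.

At Q = 39, P = 151 − 1.15(39) = 106.15.
dP/dQ = −1.15, so dQ/dP = 1/(−1.15) = -0.870.
ε = (dQ/dP)(P/Q) = (-0.870)(106.15/39).

-2.37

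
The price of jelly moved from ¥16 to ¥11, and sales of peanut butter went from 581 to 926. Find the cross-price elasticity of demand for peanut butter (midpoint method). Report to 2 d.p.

-1.24

ΔQ_x = 926 − 581 = 345; ΔP_y = 11 − 16 = -5.
Midpoints: P̄_y = 13.50, Q̄_x = 753.5.
ε_xy = (ΔQ_x/ΔP_y)(P̄_y/Q̄_x) = (345/-5)(13.50/753.5).
ε_xy < 0, so the goods are complements.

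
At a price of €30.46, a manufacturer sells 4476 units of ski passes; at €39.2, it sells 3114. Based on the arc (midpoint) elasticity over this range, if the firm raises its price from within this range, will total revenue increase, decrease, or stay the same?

decrease

Arc ε = (-1362/8.74)(34.83/3795.0) ≈ -1.430.
|ε| = 1.43 > 1, so demand is elastic. A price rise therefore reduces total revenue.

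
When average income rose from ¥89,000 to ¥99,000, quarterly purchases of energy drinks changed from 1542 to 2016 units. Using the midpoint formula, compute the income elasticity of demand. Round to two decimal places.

2.50

ΔQ = 474, ΔI = 10000. Midpoints: Ī = 94,000, Q̄ = 1779.0.
ε_I = (ΔQ/ΔI)(Ī/Q̄) = (474/10000)(94000/1779.0).
ε_I > 0, so the good is normal.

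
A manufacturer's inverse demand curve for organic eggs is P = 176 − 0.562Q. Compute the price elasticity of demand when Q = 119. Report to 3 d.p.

At Q = 119, P = 176 − 0.562(119) = 109.12.
dP/dQ = −0.562, so dQ/dP = 1/(−0.562) = -1.779.
ε = (dQ/dP)(P/Q) = (-1.779)(109.12/119).

-1.632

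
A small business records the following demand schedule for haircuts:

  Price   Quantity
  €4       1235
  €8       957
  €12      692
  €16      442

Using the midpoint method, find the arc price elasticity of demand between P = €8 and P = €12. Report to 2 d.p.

-0.80

At P = 8, Q = 957; at P = 12, Q = 692.
ΔQ = -265, ΔP = 4. Midpoints: P̄ = 10.00, Q̄ = 824.5.
ε = (ΔQ/ΔP)(P̄/Q̄) = (-265/4)(10.00/824.5).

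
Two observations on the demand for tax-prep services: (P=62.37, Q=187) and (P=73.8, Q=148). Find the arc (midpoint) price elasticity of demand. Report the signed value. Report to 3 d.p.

-1.387

ΔQ = 148 − 187 = -39; ΔP = 73.8 − 62.37 = 11.43.
Midpoints: P̄ = 68.08, Q̄ = 167.5.
ε = (ΔQ/ΔP)(P̄/Q̄) = (-39/11.43)(68.08/167.5).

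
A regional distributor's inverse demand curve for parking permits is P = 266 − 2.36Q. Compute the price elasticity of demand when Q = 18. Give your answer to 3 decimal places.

At Q = 18, P = 266 − 2.36(18) = 223.52.
dP/dQ = −2.36, so dQ/dP = 1/(−2.36) = -0.424.
ε = (dQ/dP)(P/Q) = (-0.424)(223.52/18).

-5.262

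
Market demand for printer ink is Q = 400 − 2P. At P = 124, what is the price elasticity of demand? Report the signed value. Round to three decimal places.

-1.632

At P = 124, Q = 152.
dQ/dP = −2.
ε = (dQ/dP)(P/Q) = (-2)(124/152).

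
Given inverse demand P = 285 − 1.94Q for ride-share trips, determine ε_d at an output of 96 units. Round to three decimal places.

At Q = 96, P = 285 − 1.94(96) = 98.76.
dP/dQ = −1.94, so dQ/dP = 1/(−1.94) = -0.515.
ε = (dQ/dP)(P/Q) = (-0.515)(98.76/96).

-0.530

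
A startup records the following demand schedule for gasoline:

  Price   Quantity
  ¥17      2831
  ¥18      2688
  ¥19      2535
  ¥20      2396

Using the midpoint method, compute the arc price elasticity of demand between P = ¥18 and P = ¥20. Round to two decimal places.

-1.09

At P = 18, Q = 2688; at P = 20, Q = 2396.
ΔQ = -292, ΔP = 2. Midpoints: P̄ = 19.00, Q̄ = 2542.0.
ε = (ΔQ/ΔP)(P̄/Q̄) = (-292/2)(19.00/2542.0).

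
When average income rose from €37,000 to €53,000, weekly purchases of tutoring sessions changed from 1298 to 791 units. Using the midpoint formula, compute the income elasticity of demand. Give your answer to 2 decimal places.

-1.37

ΔQ = -507, ΔI = 16000. Midpoints: Ī = 45,000, Q̄ = 1044.5.
ε_I = (ΔQ/ΔI)(Ī/Q̄) = (-507/16000)(45000/1044.5).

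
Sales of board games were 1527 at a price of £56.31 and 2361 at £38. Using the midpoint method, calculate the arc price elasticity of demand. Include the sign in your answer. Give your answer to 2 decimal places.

ΔQ = 2361 − 1527 = 834; ΔP = 38 − 56.31 = -18.31.
Midpoints: P̄ = 47.16, Q̄ = 1944.0.
ε = (ΔQ/ΔP)(P̄/Q̄) = (834/-18.31)(47.16/1944.0).

-1.10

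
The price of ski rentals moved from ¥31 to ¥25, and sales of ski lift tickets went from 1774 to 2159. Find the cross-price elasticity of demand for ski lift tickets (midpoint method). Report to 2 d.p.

-0.91

ΔQ_x = 2159 − 1774 = 385; ΔP_y = 25 − 31 = -6.
Midpoints: P̄_y = 28.00, Q̄_x = 1966.5.
ε_xy = (ΔQ_x/ΔP_y)(P̄_y/Q̄_x) = (385/-6)(28.00/1966.5).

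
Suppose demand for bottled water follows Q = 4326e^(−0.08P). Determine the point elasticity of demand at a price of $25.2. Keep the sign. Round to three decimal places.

At P = 25.2, Q = 576.168.
dQ/dP = −0.08·4326e^(−0.08P) = −0.08Q = -46.093.
ε = (dQ/dP)(P/Q) = (-46.093)(25.2/576.168).

-2.016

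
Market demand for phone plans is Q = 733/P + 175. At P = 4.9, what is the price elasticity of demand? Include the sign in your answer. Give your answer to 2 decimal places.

At P = 4.9, Q = 324.592.
dQ/dP = −733/P² = -30.529.
ε = (dQ/dP)(P/Q) = (-30.529)(4.9/324.592).

-0.46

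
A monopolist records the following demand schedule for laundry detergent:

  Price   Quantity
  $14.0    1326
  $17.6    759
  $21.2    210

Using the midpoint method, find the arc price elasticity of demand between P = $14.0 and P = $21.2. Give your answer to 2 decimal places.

-3.55

At P = 14.0, Q = 1326; at P = 21.2, Q = 210.
ΔQ = -1116, ΔP = 7.2. Midpoints: P̄ = 17.60, Q̄ = 768.0.
ε = (ΔQ/ΔP)(P̄/Q̄) = (-1116/7.2)(17.60/768.0).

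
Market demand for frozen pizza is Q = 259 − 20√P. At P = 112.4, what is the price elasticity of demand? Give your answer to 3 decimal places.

At P = 112.4, Q = 46.962.
dQ/dP = −20/(2√P) = -0.943.
ε = (dQ/dP)(P/Q) = (-0.943)(112.4/46.962).
|ε| > 1, so demand is elastic at this price.

-2.258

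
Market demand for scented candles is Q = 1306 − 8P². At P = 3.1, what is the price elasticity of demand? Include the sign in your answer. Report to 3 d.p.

-0.125

At P = 3.1, Q = 1229.120.
dQ/dP = −16P = -49.600.
ε = (dQ/dP)(P/Q) = (-49.600)(3.1/1229.120).
|ε| < 1, so demand is inelastic at this price.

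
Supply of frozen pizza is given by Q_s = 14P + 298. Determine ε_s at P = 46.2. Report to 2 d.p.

0.68

At P = 46.2, Q_s = 944.80.
dQ_s/dP = 14.
ε_s = (dQ_s/dP)(P/Q_s) = (14)(46.2/944.80).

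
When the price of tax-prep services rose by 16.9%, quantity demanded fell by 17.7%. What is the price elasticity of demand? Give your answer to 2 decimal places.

-1.05

ε = %ΔQ / %ΔP = (-17.7)/(16.9) = -1.047.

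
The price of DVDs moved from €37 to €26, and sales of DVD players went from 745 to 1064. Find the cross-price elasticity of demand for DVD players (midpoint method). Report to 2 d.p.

ΔQ_x = 1064 − 745 = 319; ΔP_y = 26 − 37 = -11.
Midpoints: P̄_y = 31.50, Q̄_x = 904.5.
ε_xy = (ΔQ_x/ΔP_y)(P̄_y/Q̄_x) = (319/-11)(31.50/904.5).

-1.01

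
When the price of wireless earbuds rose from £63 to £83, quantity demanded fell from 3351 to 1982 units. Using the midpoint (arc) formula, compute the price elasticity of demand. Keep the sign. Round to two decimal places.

ΔQ = 1982 − 3351 = -1369; ΔP = 83 − 63 = 20.
Midpoints: P̄ = 73.00, Q̄ = 2666.5.
ε = (ΔQ/ΔP)(P̄/Q̄) = (-1369/20)(73.00/2666.5).

-1.87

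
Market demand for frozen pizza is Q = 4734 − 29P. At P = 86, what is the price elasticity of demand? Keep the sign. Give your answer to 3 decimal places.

-1.113

At P = 86, Q = 2240.
dQ/dP = −29.
ε = (dQ/dP)(P/Q) = (-29)(86/2240).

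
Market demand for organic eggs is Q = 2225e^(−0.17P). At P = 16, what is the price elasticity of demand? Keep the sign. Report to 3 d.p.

At P = 16, Q = 146.571.
dQ/dP = −0.17·2225e^(−0.17P) = −0.17Q = -24.917.
ε = (dQ/dP)(P/Q) = (-24.917)(16/146.571).
|ε| > 1, so demand is elastic at this price.

-2.720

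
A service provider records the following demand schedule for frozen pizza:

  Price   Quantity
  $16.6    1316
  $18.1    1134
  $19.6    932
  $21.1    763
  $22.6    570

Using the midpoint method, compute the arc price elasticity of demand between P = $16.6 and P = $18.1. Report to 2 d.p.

-1.72

At P = 16.6, Q = 1316; at P = 18.1, Q = 1134.
ΔQ = -182, ΔP = 1.5. Midpoints: P̄ = 17.35, Q̄ = 1225.0.
ε = (ΔQ/ΔP)(P̄/Q̄) = (-182/1.5)(17.35/1225.0).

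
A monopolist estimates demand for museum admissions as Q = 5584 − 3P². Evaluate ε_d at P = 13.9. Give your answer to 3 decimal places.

-0.232

At P = 13.9, Q = 5004.370.
dQ/dP = −6P = -83.400.
ε = (dQ/dP)(P/Q) = (-83.400)(13.9/5004.370).
|ε| < 1, so demand is inelastic at this price.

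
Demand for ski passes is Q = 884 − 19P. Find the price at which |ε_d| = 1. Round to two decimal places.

23.26

For linear demand Q = a − bP, ε = −bP/(a − bP). |ε| = 1 when bP = a − bP, i.e. P = a/(2b).
P = 884/(2·19) = 884/38 = 23.2632.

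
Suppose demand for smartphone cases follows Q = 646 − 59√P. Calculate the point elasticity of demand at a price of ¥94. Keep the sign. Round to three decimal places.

At P = 94, Q = 73.974.
dQ/dP = −59/(2√P) = -3.043.
ε = (dQ/dP)(P/Q) = (-3.043)(94/73.974).
|ε| > 1, so demand is elastic at this price.

-3.866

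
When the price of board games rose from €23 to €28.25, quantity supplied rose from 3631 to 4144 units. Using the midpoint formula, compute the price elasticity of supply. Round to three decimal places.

0.644

ΔQ = 4144 − 3631 = 513; ΔP = 28.25 − 23 = 5.25.
Midpoints: P̄ = 25.62, Q̄ = 3887.5.
ε_s = (ΔQ/ΔP)(P̄/Q̄) = (513/5.25)(25.62/3887.5).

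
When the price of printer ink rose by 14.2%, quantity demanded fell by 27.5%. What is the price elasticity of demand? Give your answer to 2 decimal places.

-1.94

ε = %ΔQ / %ΔP = (-27.5)/(14.2) = -1.937.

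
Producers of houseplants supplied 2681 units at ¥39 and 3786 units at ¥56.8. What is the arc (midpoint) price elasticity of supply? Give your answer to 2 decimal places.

0.92

ΔQ = 3786 − 2681 = 1105; ΔP = 56.8 − 39 = 17.8.
Midpoints: P̄ = 47.90, Q̄ = 3233.5.
ε_s = (ΔQ/ΔP)(P̄/Q̄) = (1105/17.8)(47.90/3233.5).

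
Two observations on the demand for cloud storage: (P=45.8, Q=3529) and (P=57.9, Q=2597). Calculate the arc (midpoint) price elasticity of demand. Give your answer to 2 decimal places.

-1.30

ΔQ = 2597 − 3529 = -932; ΔP = 57.9 − 45.8 = 12.1.
Midpoints: P̄ = 51.85, Q̄ = 3063.0.
ε = (ΔQ/ΔP)(P̄/Q̄) = (-932/12.1)(51.85/3063.0).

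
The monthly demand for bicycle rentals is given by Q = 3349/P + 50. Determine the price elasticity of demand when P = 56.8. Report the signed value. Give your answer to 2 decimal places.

At P = 56.8, Q = 108.961.
dQ/dP = −3349/P² = -1.038.
ε = (dQ/dP)(P/Q) = (-1.038)(56.8/108.961).

-0.54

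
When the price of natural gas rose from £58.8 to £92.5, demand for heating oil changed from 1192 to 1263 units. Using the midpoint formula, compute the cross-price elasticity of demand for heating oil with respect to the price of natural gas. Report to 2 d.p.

ΔQ_x = 1263 − 1192 = 71; ΔP_y = 92.5 − 58.8 = 33.7.
Midpoints: P̄_y = 75.65, Q̄_x = 1227.5.
ε_xy = (ΔQ_x/ΔP_y)(P̄_y/Q̄_x) = (71/33.7)(75.65/1227.5).
ε_xy > 0, so the goods are substitutes.

0.13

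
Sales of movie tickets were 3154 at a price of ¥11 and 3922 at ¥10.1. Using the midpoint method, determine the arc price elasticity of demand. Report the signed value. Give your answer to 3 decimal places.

-2.545

ΔQ = 3922 − 3154 = 768; ΔP = 10.1 − 11 = -0.9.
Midpoints: P̄ = 10.55, Q̄ = 3538.0.
ε = (ΔQ/ΔP)(P̄/Q̄) = (768/-0.9)(10.55/3538.0).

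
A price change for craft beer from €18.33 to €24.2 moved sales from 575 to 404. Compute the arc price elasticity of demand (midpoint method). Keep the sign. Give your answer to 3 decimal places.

ΔQ = 404 − 575 = -171; ΔP = 24.2 − 18.33 = 5.87.
Midpoints: P̄ = 21.27, Q̄ = 489.5.
ε = (ΔQ/ΔP)(P̄/Q̄) = (-171/5.87)(21.27/489.5).

-1.266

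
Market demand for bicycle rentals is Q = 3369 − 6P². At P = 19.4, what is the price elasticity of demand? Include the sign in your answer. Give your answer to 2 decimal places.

-4.07

At P = 19.4, Q = 1110.840.
dQ/dP = −12P = -232.800.
ε = (dQ/dP)(P/Q) = (-232.800)(19.4/1110.840).
|ε| > 1, so demand is elastic at this price.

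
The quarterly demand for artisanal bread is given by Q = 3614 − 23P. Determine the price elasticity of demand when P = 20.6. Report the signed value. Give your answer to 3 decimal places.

At P = 20.6, Q = 3140.200.
dQ/dP = −23.
ε = (dQ/dP)(P/Q) = (-23)(20.6/3140.200).

-0.151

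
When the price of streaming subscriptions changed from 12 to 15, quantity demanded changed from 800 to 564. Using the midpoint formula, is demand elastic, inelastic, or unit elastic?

elastic

Arc ε ≈ -1.557.
|ε| = 1.56 > 1.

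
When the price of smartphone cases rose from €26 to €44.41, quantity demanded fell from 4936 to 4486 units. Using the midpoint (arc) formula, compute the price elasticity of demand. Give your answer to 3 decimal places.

-0.183

ΔQ = 4486 − 4936 = -450; ΔP = 44.41 − 26 = 18.41.
Midpoints: P̄ = 35.20, Q̄ = 4711.0.
ε = (ΔQ/ΔP)(P̄/Q̄) = (-450/18.41)(35.20/4711.0).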